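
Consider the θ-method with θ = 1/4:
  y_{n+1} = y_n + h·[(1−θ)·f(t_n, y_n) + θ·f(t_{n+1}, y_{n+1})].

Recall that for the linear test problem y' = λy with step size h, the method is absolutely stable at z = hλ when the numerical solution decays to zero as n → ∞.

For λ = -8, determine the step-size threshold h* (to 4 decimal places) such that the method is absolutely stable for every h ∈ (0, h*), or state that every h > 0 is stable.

With y'=λy (z=hλ):
  y_{n+1} = y_n + z·[3/4·y_n + 1/4·y_{n+1}] ⇒ (1 − 1/4z)y_{n+1} = (1 + 3/4z)y_n
  Hence R(z) = (1 + 3/4z)/(1 − 1/4z).

Need |R(x)|<1, x<0.
x=-1.59: |R|=0.1377
R=−1: 1+3/4x = −1+1/4x ⇒ -1/2x=2 ⇒ x=2/(-1/2)=-4.0000
Confirm numerically:
  x=-3.955: |R|=0.98869 <1
  x=-2.993: |R|=0.71200 <1
  x=-2.852: |R|=0.66492 <1
  x=-1.877: |R|=0.27752 <1
  x=-4.408: |R|=1.09705 >1
  x=-4.238: |R|=1.05778 >1
Stable set (-4.0000, 0).

(-4.0000,0); λ=-8 ⇒ h* = (4)/8 = 0.5000.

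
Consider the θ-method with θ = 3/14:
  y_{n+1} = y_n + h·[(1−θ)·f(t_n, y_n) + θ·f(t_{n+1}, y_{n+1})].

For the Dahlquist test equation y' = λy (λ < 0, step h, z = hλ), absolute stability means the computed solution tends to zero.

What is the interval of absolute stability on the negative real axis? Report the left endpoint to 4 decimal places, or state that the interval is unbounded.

(-3.5000, 0).

On y'=λy, z=hλ:
  y_{n+1} = y_n + z·[11/14·y_n + 3/14·y_{n+1}] ⇒ (1 − 3/14z)y_{n+1} = (1 + 11/14z)y_n
  Hence R(z) = (1 + 11/14z)/(1 − 3/14z).

Boundary: |R(x)|=1, x<0.
x=-0.82: |R|=0.3026
R=−1: 1+11/14x = −1+3/14x ⇒ -4/7x=2 ⇒ x=2/(-4/7)=-3.5000
Confirm numerically:
  x=-3.371: |R|=0.95720 <1
  x=-3.356: |R|=0.95214 <1
  x=-1.594: |R|=0.18816 <1
  x=-4.019: |R|=1.15934 >1
  x=-3.942: |R|=1.13692 >1
  x=-3.941: |R|=1.13662 >1
Stable set (-3.5000, 0).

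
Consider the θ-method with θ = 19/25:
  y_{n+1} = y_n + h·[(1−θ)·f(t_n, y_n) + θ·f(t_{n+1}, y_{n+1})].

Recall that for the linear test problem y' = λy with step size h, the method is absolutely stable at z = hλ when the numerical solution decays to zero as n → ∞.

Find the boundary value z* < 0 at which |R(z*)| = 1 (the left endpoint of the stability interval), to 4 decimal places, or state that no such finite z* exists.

Test eqn y'=λy, z=hλ:
  y_{n+1} = y_n + z·[6/25·y_n + 19/25·y_{n+1}] ⇒ (1 − 19/25z)y_{n+1} = (1 + 6/25z)y_n
  ⇒ R(z) = (1 + 6/25z)/(1 − 19/25z).

Find x<0 with |R(x)|<1.
x=-1.52: |R|=0.2947
x=-2: |R|=0.2063
x=-10: |R|=0.1628
x=-100: |R|=0.2987
θ=19/25≥1/2 ⇒ |1+6/25x|<|1−19/25x| ∀x<0 ⇒ unbounded interval.

(−∞, 0) — no finite endpoint.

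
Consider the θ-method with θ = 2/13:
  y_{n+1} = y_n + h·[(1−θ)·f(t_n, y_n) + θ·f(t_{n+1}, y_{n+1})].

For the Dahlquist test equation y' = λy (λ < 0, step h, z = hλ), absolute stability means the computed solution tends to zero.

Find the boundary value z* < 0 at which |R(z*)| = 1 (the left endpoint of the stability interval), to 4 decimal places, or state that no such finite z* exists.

z* = -2.8889.

Set f=λy, z=hλ:
  y_{n+1} = y_n + z·[11/13·y_n + 2/13·y_{n+1}] ⇒ (1 − 2/13z)y_{n+1} = (1 + 11/13z)y_n
  ⇒ R(z) = (1 + 11/13z)/(1 − 2/13z).

Solve |R(x)|<1 on ℝ⁻.
x=-1.15: |R|=0.0229
R=−1: 1+11/13x = −1+2/13x ⇒ -9/13x=2 ⇒ x=2/(-9/13)=-2.8889
Confirm numerically:
  x=-2.577: |R|=0.84538 <1
  x=-1.439: |R|=0.17817 <1
  x=-1.260: |R|=0.05541 <1
  x=-1.252: |R|=0.04979 <1
  x=-3.296: |R|=1.18702 >1
  x=-3.214: |R|=1.15061 >1
  x=-2.952: |R|=1.03005 >1
Interval (-2.8889, 0).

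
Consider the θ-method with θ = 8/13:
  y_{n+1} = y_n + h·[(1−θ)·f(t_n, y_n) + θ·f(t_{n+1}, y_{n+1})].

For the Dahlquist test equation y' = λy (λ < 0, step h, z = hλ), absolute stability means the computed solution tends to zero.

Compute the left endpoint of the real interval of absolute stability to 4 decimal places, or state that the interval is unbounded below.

With y'=λy (z=hλ):
  y_{n+1} = y_n + z·[5/13·y_n + 8/13·y_{n+1}] ⇒ (1 − 8/13z)y_{n+1} = (1 + 5/13z)y_n
  Hence R(z) = (1 + 5/13z)/(1 − 8/13z).

Find x<0 with |R(x)|<1.
x=-0.59: |R|=0.5672
x=-2: |R|=0.1034
x=-10: |R|=0.3978
x=-100: |R|=0.5990
θ=8/13≥1/2 ⇒ |1+5/13x|<|1−8/13x| ∀x<0 ⇒ interval (−∞,0).

interval (−∞, 0).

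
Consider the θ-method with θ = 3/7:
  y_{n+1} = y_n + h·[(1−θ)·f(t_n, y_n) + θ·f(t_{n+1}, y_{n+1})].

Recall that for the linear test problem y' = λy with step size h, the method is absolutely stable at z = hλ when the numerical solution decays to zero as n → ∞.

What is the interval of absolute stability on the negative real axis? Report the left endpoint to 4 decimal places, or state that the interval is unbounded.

Test eqn y'=λy, z=hλ:
  y_{n+1} = y_n + z·[4/7·y_n + 3/7·y_{n+1}] ⇒ (1 − 3/7z)y_{n+1} = (1 + 4/7z)y_n
  ⇒ R(z) = (1 + 4/7z)/(1 − 3/7z).

Solve |R(x)|<1 on ℝ⁻.
x=-1.75: |R|=0.0000
R=−1: 1+4/7x = −1+3/7x ⇒ -1/7x=2 ⇒ x=2/(-1/7)=-14.0000
Confirm numerically:
  x=-13.642: |R|=0.99253 <1
  x=-13.527: |R|=0.99006 <1
  x=-11.039: |R|=0.92619 <1
  x=-8.781: |R|=0.84348 <1
  x=-14.528: |R|=1.01044 >1
  x=-14.454: |R|=1.00901 >1
Stable set (-14.0000, 0).

z∈(-14.0000,0).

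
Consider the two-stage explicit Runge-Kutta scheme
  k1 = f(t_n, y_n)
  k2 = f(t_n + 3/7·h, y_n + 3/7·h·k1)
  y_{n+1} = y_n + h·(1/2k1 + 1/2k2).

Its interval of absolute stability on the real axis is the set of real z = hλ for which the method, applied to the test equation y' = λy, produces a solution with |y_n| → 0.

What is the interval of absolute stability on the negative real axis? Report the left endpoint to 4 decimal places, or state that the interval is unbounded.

With y'=λy (z=hλ):
  k1=λy_n ⇒ h·k1=z·y_n;  k2=λ(1+3/7z)y_n ⇒ h·k2=z(1+3/7z)y_n
  y_{n+1}/y_n = 1 + 1/2z + 1/2z(1+3/7z) = 1 + z + 3/14z²
  R(z) = 1 + z + 3/14z².

Solve |R(x)|<1 on ℝ⁻.
x=-0.63: |R|=0.4550
R=1: x+3/14x²=0 ⇒ x=−14/3=-4.6667; min R=1−1/(4·3/14)=-0.1667>−1
Confirm numerically:
  x=-4.034: |R|=0.45310 <1
  x=-2.464: |R|=0.16301 <1
  x=-2.145: |R|=0.15907 <1
  x=-5.254: |R|=1.66125 >1
  x=-5.174: |R|=1.56249 >1
So |R|<1 on (-4.6667, 0).

z∈(-4.6667,0).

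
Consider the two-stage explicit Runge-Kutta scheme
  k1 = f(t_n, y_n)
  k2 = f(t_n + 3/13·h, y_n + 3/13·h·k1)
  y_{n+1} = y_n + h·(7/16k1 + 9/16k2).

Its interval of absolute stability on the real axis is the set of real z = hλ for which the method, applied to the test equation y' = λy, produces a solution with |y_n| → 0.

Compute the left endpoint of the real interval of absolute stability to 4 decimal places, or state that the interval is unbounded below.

On y'=λy, z=hλ:
  k1=λy_n ⇒ h·k1=z·y_n;  k2=λ(1+3/13z)y_n ⇒ h·k2=z(1+3/13z)y_n
  y_{n+1}/y_n = 1 + 7/16z + 9/16z(1+3/13z) = 1 + z + 27/208z²
  ⇒ R(z) = 1 + z + 27/208z².

Boundary: |R(x)|=1, x<0.
x=-0.78: |R|=0.2990
R=1: x+27/208x²=0 ⇒ x=−208/27=-7.7037; min R=1−1/(4·27/208)=-0.9259>−1
Confirm numerically:
  x=-6.810: |R|=0.20997 <1
  x=-4.841: |R|=0.79892 <1
  x=-4.036: |R|=0.92152 <1
  x=-8.175: |R|=1.50013 >1
  x=-7.818: |R|=1.11599 >1
Interval (-7.7037, 0).

z* = -7.7037.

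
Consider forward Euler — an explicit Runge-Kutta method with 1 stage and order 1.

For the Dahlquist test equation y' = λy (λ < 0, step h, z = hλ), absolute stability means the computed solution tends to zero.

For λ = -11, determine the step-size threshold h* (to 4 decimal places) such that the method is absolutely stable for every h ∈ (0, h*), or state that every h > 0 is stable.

On y'=λy, z=hλ:
  order 1, 1-stage ⇒ R(z)=1+z
  (e.g. R(-1.75)=-0.75000, |R|=0.75000)

Need |R(x)|<1, x<0.
x=-1.75: |R|=0.7500
|R(-2.37)|=1.3700 |R(-0.95)|=0.0500 |R(-0.56)|=0.4400
Bisect:
  x_lo=-2.3852 |R|=1.3852  x_hi=-0.3024 |R|=0.6976
  mid=-1.34379 |R|=0.34379 →hi
  mid=-1.86448 |R|=0.86448 →hi
  mid=-2.12482 |R|=1.12482 →lo
  mid=-1.99465 |R|=0.99465 →hi
  mid=-2.05974 |R|=1.05974 →lo
  mid=-2.02719 |R|=1.02719 →lo
  mid=-2.01092 |R|=1.01092 →lo
  mid=-2.00279 |R|=1.00279 →lo
  ...
  [-2.00012,-1.99999] ⇒ x*=-2.0000
So |R|<1 on (-2.0000, 0).

(-2.0000,0); λ=-11 ⇒ h* = 0.1818.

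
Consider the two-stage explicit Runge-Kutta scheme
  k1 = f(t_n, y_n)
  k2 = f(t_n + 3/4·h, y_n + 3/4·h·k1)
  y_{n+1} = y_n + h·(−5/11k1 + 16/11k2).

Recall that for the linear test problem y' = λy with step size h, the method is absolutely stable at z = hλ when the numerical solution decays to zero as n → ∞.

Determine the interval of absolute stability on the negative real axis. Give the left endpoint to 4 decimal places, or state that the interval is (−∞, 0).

Test eqn y'=λy, z=hλ:
  k1=λy_n ⇒ h·k1=z·y_n;  k2=λ(1+3/4z)y_n ⇒ h·k2=z(1+3/4z)y_n
  y_{n+1}/y_n = 1 − 5/11z + 16/11z(1+3/4z) = 1 + z + 12/11z²
  so R(z) = 1 + z + 12/11z².

Need |R(x)|<1, x<0.
x=-0.9: |R|=0.9836
R=1: x+12/11x²=0 ⇒ x=−11/12=-0.9167; min R=1−1/(4·12/11)=0.7708>−1
Confirm numerically:
  x=-0.775: |R|=0.88023 <1
  x=-0.629: |R|=0.80261 <1
  x=-0.533: |R|=0.77692 <1
  x=-0.479: |R|=0.77130 <1
  x=-1.307: |R|=1.55654 >1
  x=-1.275: |R|=1.49841 >1
  x=-1.132: |R|=1.26592 >1
So |R|<1 on (-0.9167, 0).

(-0.9167, 0).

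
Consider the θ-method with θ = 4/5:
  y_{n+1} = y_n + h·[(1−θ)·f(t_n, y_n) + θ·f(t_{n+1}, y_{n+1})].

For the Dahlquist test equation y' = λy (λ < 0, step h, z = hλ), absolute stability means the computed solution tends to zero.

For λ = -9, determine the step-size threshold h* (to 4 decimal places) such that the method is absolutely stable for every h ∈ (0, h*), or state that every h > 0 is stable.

Set f=λy, z=hλ:
  y_{n+1} = y_n + z·[1/5·y_n + 4/5·y_{n+1}] ⇒ (1 − 4/5z)y_{n+1} = (1 + 1/5z)y_n
  Hence R(z) = (1 + 1/5z)/(1 − 4/5z).

Solve |R(x)|<1 on ℝ⁻.
x=-0.62: |R|=0.5856
x=-2: |R|=0.2308
x=-10: |R|=0.1111
x=-100: |R|=0.2346
θ=4/5≥1/2 ⇒ |1+1/5x|<|1−4/5x| ∀x<0 ⇒ interval (−∞,0).

interval (−∞, 0). Any h>0 works for λ=-9.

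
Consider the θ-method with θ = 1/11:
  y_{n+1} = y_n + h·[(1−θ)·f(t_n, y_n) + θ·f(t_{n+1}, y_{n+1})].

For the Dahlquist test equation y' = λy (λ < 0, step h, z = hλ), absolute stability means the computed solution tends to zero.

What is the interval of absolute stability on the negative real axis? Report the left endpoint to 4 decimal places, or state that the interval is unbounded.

z∈(-2.4444,0).

Set f=λy, z=hλ:
  y_{n+1} = y_n + z·[10/11·y_n + 1/11·y_{n+1}] ⇒ (1 − 1/11z)y_{n+1} = (1 + 10/11z)y_n
  R(z) = (1 + 10/11z)/(1 − 1/11z).

Solve |R(x)|<1 on ℝ⁻.
x=-0.69: |R|=0.3507
R=−1: 1+10/11x = −1+1/11x ⇒ -9/11x=2 ⇒ x=2/(-9/11)=-2.4444
Confirm numerically:
  x=-1.979: |R|=0.67725 <1
  x=-1.870: |R|=0.59829 <1
  x=-1.857: |R|=0.58878 <1
  x=-2.995: |R|=1.35406 >1
  x=-2.825: |R|=1.24774 >1
  x=-2.468: |R|=1.01574 >1
Stable set (-2.4444, 0).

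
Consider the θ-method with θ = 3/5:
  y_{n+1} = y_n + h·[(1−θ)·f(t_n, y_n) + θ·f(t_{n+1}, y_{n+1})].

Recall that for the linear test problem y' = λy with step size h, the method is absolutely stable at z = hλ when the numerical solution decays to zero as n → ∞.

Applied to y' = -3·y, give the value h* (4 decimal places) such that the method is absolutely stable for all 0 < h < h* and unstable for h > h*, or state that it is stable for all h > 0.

Test eqn y'=λy, z=hλ:
  y_{n+1} = y_n + z·[2/5·y_n + 3/5·y_{n+1}] ⇒ (1 − 3/5z)y_{n+1} = (1 + 2/5z)y_n
  R(z) = (1 + 2/5z)/(1 − 3/5z).

Need |R(x)|<1, x<0.
x=-0.79: |R|=0.4640
x=-2: |R|=0.0909
x=-10: |R|=0.4286
x=-100: |R|=0.6393
θ=3/5≥1/2 ⇒ |1+2/5x|<|1−3/5x| ∀x<0 ⇒ interval (−∞,0).

unbounded; (−∞, 0). Any h>0 works for λ=-3.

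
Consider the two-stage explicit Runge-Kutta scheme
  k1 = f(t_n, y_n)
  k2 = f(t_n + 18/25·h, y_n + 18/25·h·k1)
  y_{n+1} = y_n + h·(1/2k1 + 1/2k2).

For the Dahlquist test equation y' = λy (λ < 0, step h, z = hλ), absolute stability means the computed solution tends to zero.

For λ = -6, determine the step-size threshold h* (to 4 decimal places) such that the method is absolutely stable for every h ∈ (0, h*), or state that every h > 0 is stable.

With y'=λy (z=hλ):
  k1=λy_n ⇒ h·k1=z·y_n;  k2=λ(1+18/25z)y_n ⇒ h·k2=z(1+18/25z)y_n
  y_{n+1}/y_n = 1 + 1/2z + 1/2z(1+18/25z) = 1 + z + 9/25z²
  ⇒ R(z) = 1 + z + 9/25z².

Need |R(x)|<1, x<0.
x=-1.78: |R|=0.3606
R=1: x+9/25x²=0 ⇒ x=−25/9=-2.7778; min R=1−1/(4·9/25)=0.3056>−1
Confirm numerically:
  x=-2.518: |R|=0.76452 <1
  x=-2.160: |R|=0.51962 <1
  x=-1.205: |R|=0.31773 <1
  x=-3.222: |R|=1.51526 >1
  x=-3.040: |R|=1.28698 >1
  x=-3.019: |R|=1.26217 >1
Stable set (-2.7778, 0).

(-2.7778,0); λ=-6 ⇒ h* = (25/9)/6 = 0.4630.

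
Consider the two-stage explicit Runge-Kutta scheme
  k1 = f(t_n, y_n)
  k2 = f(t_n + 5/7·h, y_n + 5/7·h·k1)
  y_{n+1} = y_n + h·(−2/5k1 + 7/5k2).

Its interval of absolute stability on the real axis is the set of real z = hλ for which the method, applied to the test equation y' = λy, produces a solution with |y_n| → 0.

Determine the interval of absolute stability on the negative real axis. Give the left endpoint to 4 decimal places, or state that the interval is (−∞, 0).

z∈(-1.0000,0).

Set f=λy, z=hλ:
  k1=λy_n ⇒ h·k1=z·y_n;  k2=λ(1+5/7z)y_n ⇒ h·k2=z(1+5/7z)y_n
  y_{n+1}/y_n = 1 − 2/5z + 7/5z(1+5/7z) = 1 + z + z²
  ⇒ R(z) = 1 + z + z².

Find x<0 with |R(x)|<1.
x=-0.57: |R|=0.7549
R=1: x+1x²=0 ⇒ x=−1=-1.0000; min R=1−1/(4·1)=0.7500>−1
Confirm numerically:
  x=-0.818: |R|=0.85112 <1
  x=-0.744: |R|=0.80954 <1
  x=-0.572: |R|=0.75518 <1
  x=-0.564: |R|=0.75410 <1
  x=-1.586: |R|=1.92940 >1
  x=-1.238: |R|=1.29464 >1
  x=-1.099: |R|=1.10880 >1
Interval (-1.0000, 0).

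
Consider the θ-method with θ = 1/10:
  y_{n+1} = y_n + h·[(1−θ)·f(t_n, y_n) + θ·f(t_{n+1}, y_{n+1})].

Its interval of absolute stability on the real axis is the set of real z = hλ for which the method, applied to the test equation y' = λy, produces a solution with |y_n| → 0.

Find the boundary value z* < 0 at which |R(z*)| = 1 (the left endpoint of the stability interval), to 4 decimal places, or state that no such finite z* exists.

On y'=λy, z=hλ:
  y_{n+1} = y_n + z·[9/10·y_n + 1/10·y_{n+1}] ⇒ (1 − 1/10z)y_{n+1} = (1 + 9/10z)y_n
  ⇒ R(z) = (1 + 9/10z)/(1 − 1/10z).

Boundary: |R(x)|=1, x<0.
x=-0.42: |R|=0.5969
R=−1: 1+9/10x = −1+1/10x ⇒ -4/5x=2 ⇒ x=2/(-4/5)=-2.5000
Confirm numerically:
  x=-2.407: |R|=0.94003 <1
  x=-2.033: |R|=0.68952 <1
  x=-1.714: |R|=0.46321 <1
  x=-1.065: |R|=0.03751 <1
  x=-2.664: |R|=1.10360 >1
  x=-2.548: |R|=1.03060 >1
So |R|<1 on (-2.5000, 0).

z* = -2.5000.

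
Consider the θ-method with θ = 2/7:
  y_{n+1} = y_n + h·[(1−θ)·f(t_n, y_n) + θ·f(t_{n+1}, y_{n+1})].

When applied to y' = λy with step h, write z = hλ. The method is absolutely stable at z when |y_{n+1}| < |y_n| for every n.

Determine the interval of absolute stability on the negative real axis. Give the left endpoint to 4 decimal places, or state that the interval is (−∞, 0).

z∈(-4.6667,0).

Test eqn y'=λy, z=hλ:
  y_{n+1} = y_n + z·[5/7·y_n + 2/7·y_{n+1}] ⇒ (1 − 2/7z)y_{n+1} = (1 + 5/7z)y_n
  ⇒ R(z) = (1 + 5/7z)/(1 − 2/7z).

Need |R(x)|<1, x<0.
x=-0.81: |R|=0.3422
R=−1: 1+5/7x = −1+2/7x ⇒ -3/7x=2 ⇒ x=2/(-3/7)=-4.6667
Confirm numerically:
  x=-4.474: |R|=0.96376 <1
  x=-3.678: |R|=0.79340 <1
  x=-3.209: |R|=0.67409 <1
  x=-5.224: |R|=1.09583 >1
  x=-5.045: |R|=1.06641 >1
So |R|<1 on (-4.6667, 0).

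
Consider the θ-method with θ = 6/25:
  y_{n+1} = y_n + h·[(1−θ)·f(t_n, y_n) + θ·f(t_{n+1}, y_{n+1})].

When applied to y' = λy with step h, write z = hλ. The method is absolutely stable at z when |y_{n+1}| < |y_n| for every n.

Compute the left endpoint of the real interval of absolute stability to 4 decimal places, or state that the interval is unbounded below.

z* = -3.8462.

Test eqn y'=λy, z=hλ:
  y_{n+1} = y_n + z·[19/25·y_n + 6/25·y_{n+1}] ⇒ (1 − 6/25z)y_{n+1} = (1 + 19/25z)y_n
  Hence R(z) = (1 + 19/25z)/(1 − 6/25z).

Find x<0 with |R(x)|<1.
x=-1.44: |R|=0.0702
R=−1: 1+19/25x = −1+6/25x ⇒ -13/25x=2 ⇒ x=2/(-13/25)=-3.8462
Confirm numerically:
  x=-3.534: |R|=0.91217 <1
  x=-3.243: |R|=0.82363 <1
  x=-2.168: |R|=0.42602 <1
  x=-2.106: |R|=0.39893 <1
  x=-4.287: |R|=1.11299 >1
  x=-4.175: |R|=1.08541 >1
  x=-3.986: |R|=1.03717 >1
Interval (-3.8462, 0).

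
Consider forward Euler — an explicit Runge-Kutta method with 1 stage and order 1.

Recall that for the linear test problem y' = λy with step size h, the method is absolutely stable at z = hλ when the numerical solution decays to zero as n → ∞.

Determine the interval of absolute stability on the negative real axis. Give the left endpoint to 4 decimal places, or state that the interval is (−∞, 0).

Set f=λy, z=hλ:
  order 1, 1-stage ⇒ R(z)=1+z
  (e.g. R(-0.73)=0.27000, |R|=0.27000)

Find x<0 with |R(x)|<1.
x=-0.73: |R|=0.2700
|R(-2.19)|=1.1900 |R(-1.97)|=0.9700 |R(-1.14)|=0.1400
Bisect:
  x_lo=-2.7925 |R|=1.7925  x_hi=-0.1182 |R|=0.8818
  mid=-1.45536 |R|=0.45536 →hi
  mid=-2.12392 |R|=1.12392 →lo
  mid=-1.78964 |R|=0.78964 →hi
  mid=-1.95678 |R|=0.95678 →hi
  mid=-2.04035 |R|=1.04035 →lo
  mid=-1.99857 |R|=0.99857 →hi
  mid=-2.01946 |R|=1.01946 →lo
  mid=-2.00901 |R|=1.00901 →lo
  ...
  [-2.00004,-1.99987] ⇒ x*=-2.0000
Interval (-2.0000, 0).

z∈(-2.0000,0).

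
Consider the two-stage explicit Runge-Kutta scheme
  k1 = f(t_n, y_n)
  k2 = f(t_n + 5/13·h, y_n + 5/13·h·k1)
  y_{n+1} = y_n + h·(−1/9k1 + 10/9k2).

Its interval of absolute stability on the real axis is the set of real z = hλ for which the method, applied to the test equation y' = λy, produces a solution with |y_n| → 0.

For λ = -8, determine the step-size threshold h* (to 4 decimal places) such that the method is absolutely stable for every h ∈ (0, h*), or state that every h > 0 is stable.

(-2.3400,0); λ=-8 ⇒ h* = (117/50)/8 = 0.2925.

On y'=λy, z=hλ:
  k1=λy_n ⇒ h·k1=z·y_n;  k2=λ(1+5/13z)y_n ⇒ h·k2=z(1+5/13z)y_n
  y_{n+1}/y_n = 1 − 1/9z + 10/9z(1+5/13z) = 1 + z + 50/117z²
  so R(z) = 1 + z + 50/117z².

Need |R(x)|<1, x<0.
x=-0.3: |R|=0.7385
R=1: x+50/117x²=0 ⇒ x=−117/50=-2.3400; min R=1−1/(4·50/117)=0.4150>−1
Confirm numerically:
  x=-2.229: |R|=0.89427 <1
  x=-2.091: |R|=0.77750 <1
  x=-1.990: |R|=0.70235 <1
  x=-1.141: |R|=0.41536 <1
  x=-2.684: |R|=1.39457 >1
  x=-2.561: |R|=1.24187 >1
Interval (-2.3400, 0).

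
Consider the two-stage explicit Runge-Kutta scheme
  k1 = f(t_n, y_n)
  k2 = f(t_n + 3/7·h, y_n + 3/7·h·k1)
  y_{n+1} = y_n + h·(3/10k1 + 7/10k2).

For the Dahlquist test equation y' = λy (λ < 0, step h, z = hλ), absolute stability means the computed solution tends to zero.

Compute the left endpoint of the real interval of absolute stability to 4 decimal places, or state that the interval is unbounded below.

left endpoint -3.3333.

On y'=λy, z=hλ:
  k1=λy_n ⇒ h·k1=z·y_n;  k2=λ(1+3/7z)y_n ⇒ h·k2=z(1+3/7z)y_n
  y_{n+1}/y_n = 1 + 3/10z + 7/10z(1+3/7z) = 1 + z + 3/10z²
  so R(z) = 1 + z + 3/10z².

Need |R(x)|<1, x<0.
x=-0.77: |R|=0.4079
R=1: x+3/10x²=0 ⇒ x=−10/3=-3.3333; min R=1−1/(4·3/10)=0.1667>−1
Confirm numerically:
  x=-2.678: |R|=0.47351 <1
  x=-2.534: |R|=0.39235 <1
  x=-1.452: |R|=0.18049 <1
  x=-3.842: |R|=1.58629 >1
  x=-3.416: |R|=1.08472 >1
  x=-3.401: |R|=1.06904 >1
Stable set (-3.3333, 0).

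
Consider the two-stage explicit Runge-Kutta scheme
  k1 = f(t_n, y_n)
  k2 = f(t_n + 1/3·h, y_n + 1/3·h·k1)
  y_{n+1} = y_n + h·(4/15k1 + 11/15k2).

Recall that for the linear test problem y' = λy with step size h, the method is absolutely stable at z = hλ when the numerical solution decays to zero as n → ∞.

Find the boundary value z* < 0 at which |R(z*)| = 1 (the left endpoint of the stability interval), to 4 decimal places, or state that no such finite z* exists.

z* = -4.0909.

Set f=λy, z=hλ:
  k1=λy_n ⇒ h·k1=z·y_n;  k2=λ(1+1/3z)y_n ⇒ h·k2=z(1+1/3z)y_n
  y_{n+1}/y_n = 1 + 4/15z + 11/15z(1+1/3z) = 1 + z + 11/45z²
  ⇒ R(z) = 1 + z + 11/45z².

Find x<0 with |R(x)|<1.
x=-1.43: |R|=0.0699
R=1: x+11/45x²=0 ⇒ x=−45/11=-4.0909; min R=1−1/(4·11/45)=-0.0227>−1
Confirm numerically:
  x=-3.989: |R|=0.90063 <1
  x=-2.866: |R|=0.14186 <1
  x=-1.864: |R|=0.01468 <1
  x=-1.858: |R|=0.01414 <1
  x=-4.327: |R|=1.24972 >1
  x=-4.200: |R|=1.11200 >1
So |R|<1 on (-4.0909, 0).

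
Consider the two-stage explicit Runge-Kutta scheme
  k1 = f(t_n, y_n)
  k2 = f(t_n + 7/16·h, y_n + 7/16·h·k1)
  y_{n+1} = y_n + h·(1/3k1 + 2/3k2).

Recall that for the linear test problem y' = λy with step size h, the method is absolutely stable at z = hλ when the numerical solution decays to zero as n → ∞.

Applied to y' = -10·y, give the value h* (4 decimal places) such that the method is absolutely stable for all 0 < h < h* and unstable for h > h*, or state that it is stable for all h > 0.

(-3.4286,0); λ=-10 ⇒ h* = (24/7)/10 = 0.3429.

On y'=λy, z=hλ:
  k1=λy_n ⇒ h·k1=z·y_n;  k2=λ(1+7/16z)y_n ⇒ h·k2=z(1+7/16z)y_n
  y_{n+1}/y_n = 1 + 1/3z + 2/3z(1+7/16z) = 1 + z + 7/24z²
  Hence R(z) = 1 + z + 7/24z².

Need |R(x)|<1, x<0.
x=-0.78: |R|=0.3974
R=1: x+7/24x²=0 ⇒ x=−24/7=-3.4286; min R=1−1/(4·7/24)=0.1429>−1
Confirm numerically:
  x=-2.668: |R|=0.40815 <1
  x=-1.926: |R|=0.15593 <1
  x=-1.379: |R|=0.17565 <1
  x=-4.005: |R|=1.67334 >1
  x=-3.969: |R|=1.62561 >1
  x=-3.645: |R|=1.23009 >1
So |R|<1 on (-3.4286, 0).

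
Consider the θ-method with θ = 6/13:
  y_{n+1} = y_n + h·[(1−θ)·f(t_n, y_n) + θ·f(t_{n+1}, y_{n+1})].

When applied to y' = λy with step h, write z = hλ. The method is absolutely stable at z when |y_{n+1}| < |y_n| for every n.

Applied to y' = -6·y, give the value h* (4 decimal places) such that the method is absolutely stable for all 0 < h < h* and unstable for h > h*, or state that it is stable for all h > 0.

Test eqn y'=λy, z=hλ:
  y_{n+1} = y_n + z·[7/13·y_n + 6/13·y_{n+1}] ⇒ (1 − 6/13z)y_{n+1} = (1 + 7/13z)y_n
  so R(z) = (1 + 7/13z)/(1 − 6/13z).

Boundary: |R(x)|=1, x<0.
x=-1.12: |R|=0.2617
R=−1: 1+7/13x = −1+6/13x ⇒ -1/13x=2 ⇒ x=2/(-1/13)=-26.0000
Confirm numerically:
  x=-25.887: |R|=0.99933 <1
  x=-25.409: |R|=0.99643 <1
  x=-21.250: |R|=0.96619 <1
  x=-17.871: |R|=0.93239 <1
  x=-26.397: |R|=1.00232 >1
  x=-26.338: |R|=1.00198 >1
  x=-26.264: |R|=1.00155 >1
So |R|<1 on (-26.0000, 0).

(-26.0000,0); λ=-6 ⇒ h* = (26)/6 = 4.3333.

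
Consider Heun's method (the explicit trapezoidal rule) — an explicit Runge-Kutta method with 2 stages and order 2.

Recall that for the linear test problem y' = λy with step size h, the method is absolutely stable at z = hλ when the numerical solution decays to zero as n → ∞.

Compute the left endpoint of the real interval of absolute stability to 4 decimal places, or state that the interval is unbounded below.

With y'=λy (z=hλ):
  order 2, 2-stage ⇒ R(z)=1+z+z^2/2
  (e.g. R(-0.42)=0.66820, |R|=0.66820)

Solve |R(x)|<1 on ℝ⁻.
x=-0.42: |R|=0.6682
|R(-2.09)|=1.0940 |R(-1.87)|=0.8785 |R(-0.93)|=0.5025
Bisect:
  x_lo=-2.8587 |R|=2.2273  x_hi=-0.2416 |R|=0.7876
  mid=-1.55011 |R|=0.65131 →hi
  mid=-2.20438 |R|=1.22527 →lo
  mid=-1.87725 |R|=0.88478 →hi
  mid=-2.04081 |R|=1.04165 →lo
  mid=-1.95903 |R|=0.95987 →hi
  mid=-1.99992 |R|=0.99992 →hi
  mid=-2.02037 |R|=1.02058 →lo
  mid=-2.01015 |R|=1.01020 →lo
  mid=-2.00503 |R|=1.00505 →lo
  ...
  [-2.00008,-1.99992] ⇒ x*=-2.0000
Interval (-2.0000, 0).

z* = -2.0000.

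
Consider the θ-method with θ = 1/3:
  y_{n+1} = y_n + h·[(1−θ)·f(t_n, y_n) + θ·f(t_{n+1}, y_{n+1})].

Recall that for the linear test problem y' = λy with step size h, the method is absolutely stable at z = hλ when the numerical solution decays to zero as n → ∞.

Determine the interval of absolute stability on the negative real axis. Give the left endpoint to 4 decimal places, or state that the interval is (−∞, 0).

z∈(-6.0000,0).

With y'=λy (z=hλ):
  y_{n+1} = y_n + z·[2/3·y_n + 1/3·y_{n+1}] ⇒ (1 − 1/3z)y_{n+1} = (1 + 2/3z)y_n
  Hence R(z) = (1 + 2/3z)/(1 − 1/3z).

Need |R(x)|<1, x<0.
x=-0.52: |R|=0.5568
R=−1: 1+2/3x = −1+1/3x ⇒ -1/3x=2 ⇒ x=2/(-1/3)=-6.0000
Confirm numerically:
  x=-5.662: |R|=0.96098 <1
  x=-4.785: |R|=0.84393 <1
  x=-4.632: |R|=0.82075 <1
  x=-3.274: |R|=0.56551 <1
  x=-6.436: |R|=1.04621 >1
  x=-6.077: |R|=1.00848 >1
So |R|<1 on (-6.0000, 0).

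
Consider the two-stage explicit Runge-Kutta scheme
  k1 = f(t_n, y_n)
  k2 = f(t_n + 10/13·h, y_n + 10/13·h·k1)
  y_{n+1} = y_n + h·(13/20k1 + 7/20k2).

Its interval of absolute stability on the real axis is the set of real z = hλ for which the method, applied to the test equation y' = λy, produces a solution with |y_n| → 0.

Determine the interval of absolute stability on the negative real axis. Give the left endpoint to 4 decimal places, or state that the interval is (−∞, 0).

With y'=λy (z=hλ):
  k1=λy_n ⇒ h·k1=z·y_n;  k2=λ(1+10/13z)y_n ⇒ h·k2=z(1+10/13z)y_n
  y_{n+1}/y_n = 1 + 13/20z + 7/20z(1+10/13z) = 1 + z + 7/26z²
  ⇒ R(z) = 1 + z + 7/26z².

Need |R(x)|<1, x<0.
x=-0.34: |R|=0.6911
R=1: x+7/26x²=0 ⇒ x=−26/7=-3.7143; min R=1−1/(4·7/26)=0.0714>−1
Confirm numerically:
  x=-2.955: |R|=0.39593 <1
  x=-2.869: |R|=0.34708 <1
  x=-2.727: |R|=0.27514 <1
  x=-4.195: |R|=1.54293 >1
  x=-4.076: |R|=1.39694 >1
  x=-3.920: |R|=1.21711 >1
So |R|<1 on (-3.7143, 0).

(-3.7143, 0).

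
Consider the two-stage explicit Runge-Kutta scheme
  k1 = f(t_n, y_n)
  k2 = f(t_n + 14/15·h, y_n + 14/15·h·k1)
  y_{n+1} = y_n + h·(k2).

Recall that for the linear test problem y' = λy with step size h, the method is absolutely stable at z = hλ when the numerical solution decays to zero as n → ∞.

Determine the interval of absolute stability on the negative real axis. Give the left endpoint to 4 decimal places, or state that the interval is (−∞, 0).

On y'=λy, z=hλ:
  k1=λy_n ⇒ h·k1=z·y_n;  k2=λ(1+14/15z)y_n ⇒ h·k2=z(1+14/15z)y_n
  y_{n+1}/y_n = 1 + z(1+14/15z) = 1 + z + 14/15z²
  ⇒ R(z) = 1 + z + 14/15z².

Need |R(x)|<1, x<0.
x=-1.03: |R|=0.9602
R=1: x+14/15x²=0 ⇒ x=−15/14=-1.0714; min R=1−1/(4·14/15)=0.7321>−1
Confirm numerically:
  x=-0.975: |R|=0.91225 <1
  x=-0.736: |R|=0.76958 <1
  x=-0.634: |R|=0.74116 <1
  x=-0.628: |R|=0.74009 <1
  x=-1.493: |R|=1.58745 >1
  x=-1.169: |R|=1.10646 >1
So |R|<1 on (-1.0714, 0).

z∈(-1.0714,0).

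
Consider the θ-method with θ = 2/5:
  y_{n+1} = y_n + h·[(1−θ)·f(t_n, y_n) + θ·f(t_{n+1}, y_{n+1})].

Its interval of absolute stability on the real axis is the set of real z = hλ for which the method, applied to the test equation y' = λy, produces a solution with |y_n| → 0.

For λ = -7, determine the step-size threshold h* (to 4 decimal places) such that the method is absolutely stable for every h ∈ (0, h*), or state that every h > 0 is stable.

(-10.0000,0); λ=-7 ⇒ h* = (10)/7 = 1.4286.

On y'=λy, z=hλ:
  y_{n+1} = y_n + z·[3/5·y_n + 2/5·y_{n+1}] ⇒ (1 − 2/5z)y_{n+1} = (1 + 3/5z)y_n
  so R(z) = (1 + 3/5z)/(1 − 2/5z).

Solve |R(x)|<1 on ℝ⁻.
x=-0.63: |R|=0.4968
R=−1: 1+3/5x = −1+2/5x ⇒ -1/5x=2 ⇒ x=2/(-1/5)=-10.0000
Confirm numerically:
  x=-6.177: |R|=0.77970 <1
  x=-5.332: |R|=0.70199 <1
  x=-4.589: |R|=0.61835 <1
  x=-10.396: |R|=1.01535 >1
  x=-10.220: |R|=1.00865 >1
Interval (-10.0000, 0).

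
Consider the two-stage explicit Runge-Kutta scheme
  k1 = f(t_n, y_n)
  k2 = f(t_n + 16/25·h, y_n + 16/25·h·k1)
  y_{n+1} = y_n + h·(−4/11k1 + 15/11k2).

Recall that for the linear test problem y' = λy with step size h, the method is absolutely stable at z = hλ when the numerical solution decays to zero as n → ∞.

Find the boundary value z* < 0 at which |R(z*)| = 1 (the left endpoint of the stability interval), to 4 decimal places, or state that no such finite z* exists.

Set f=λy, z=hλ:
  k1=λy_n ⇒ h·k1=z·y_n;  k2=λ(1+16/25z)y_n ⇒ h·k2=z(1+16/25z)y_n
  y_{n+1}/y_n = 1 − 4/11z + 15/11z(1+16/25z) = 1 + z + 48/55z²
  ⇒ R(z) = 1 + z + 48/55z².

Solve |R(x)|<1 on ℝ⁻.
x=-0.96: |R|=0.8443
R=1: x+48/55x²=0 ⇒ x=−55/48=-1.1458; min R=1−1/(4·48/55)=0.7135>−1
Confirm numerically:
  x=-0.672: |R|=0.72211 <1
  x=-0.610: |R|=0.71474 <1
  x=-0.561: |R|=0.71367 <1
  x=-0.526: |R|=0.71546 <1
  x=-1.580: |R|=1.59868 >1
  x=-1.427: |R|=1.35016 >1
Interval (-1.1458, 0).

z* = -1.1458.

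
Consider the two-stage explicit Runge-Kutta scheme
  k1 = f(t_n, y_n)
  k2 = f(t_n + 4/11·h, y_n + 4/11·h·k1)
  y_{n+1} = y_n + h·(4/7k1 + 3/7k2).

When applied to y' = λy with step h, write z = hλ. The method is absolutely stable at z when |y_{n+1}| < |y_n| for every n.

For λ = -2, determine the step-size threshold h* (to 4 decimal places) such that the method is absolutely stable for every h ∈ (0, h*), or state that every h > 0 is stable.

Test eqn y'=λy, z=hλ:
  k1=λy_n ⇒ h·k1=z·y_n;  k2=λ(1+4/11z)y_n ⇒ h·k2=z(1+4/11z)y_n
  y_{n+1}/y_n = 1 + 4/7z + 3/7z(1+4/11z) = 1 + z + 12/77z²
  ⇒ R(z) = 1 + z + 12/77z².

Need |R(x)|<1, x<0.
x=-0.93: |R|=0.2048
R=1: x+12/77x²=0 ⇒ x=−77/12=-6.4167; min R=1−1/(4·12/77)=-0.6042>−1
Confirm numerically:
  x=-6.349: |R|=0.93305 <1
  x=-5.799: |R|=0.44179 <1
  x=-4.015: |R|=0.50276 <1
  x=-6.778: |R|=1.38168 >1
  x=-6.532: |R|=1.11741 >1
Stable set (-6.4167, 0).

(-6.4167,0); λ=-2 ⇒ h* = (77/12)/2 = 3.2083.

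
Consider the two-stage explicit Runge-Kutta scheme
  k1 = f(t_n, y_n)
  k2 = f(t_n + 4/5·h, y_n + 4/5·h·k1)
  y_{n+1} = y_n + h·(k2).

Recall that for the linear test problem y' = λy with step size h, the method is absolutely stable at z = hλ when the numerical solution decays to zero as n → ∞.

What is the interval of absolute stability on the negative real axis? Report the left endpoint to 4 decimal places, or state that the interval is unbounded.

Set f=λy, z=hλ:
  k1=λy_n ⇒ h·k1=z·y_n;  k2=λ(1+4/5z)y_n ⇒ h·k2=z(1+4/5z)y_n
  y_{n+1}/y_n = 1 + z(1+4/5z) = 1 + z + 4/5z²
  Hence R(z) = 1 + z + 4/5z².

Boundary: |R(x)|=1, x<0.
x=-0.74: |R|=0.6981
R=1: x+4/5x²=0 ⇒ x=−5/4=-1.2500; min R=1−1/(4·4/5)=0.6875>−1
Confirm numerically:
  x=-1.114: |R|=0.87880 <1
  x=-0.889: |R|=0.74326 <1
  x=-0.669: |R|=0.68905 <1
  x=-0.527: |R|=0.69518 <1
  x=-1.838: |R|=1.86460 >1
  x=-1.628: |R|=1.49231 >1
  x=-1.519: |R|=1.32689 >1
Interval (-1.2500, 0).

z∈(-1.2500,0).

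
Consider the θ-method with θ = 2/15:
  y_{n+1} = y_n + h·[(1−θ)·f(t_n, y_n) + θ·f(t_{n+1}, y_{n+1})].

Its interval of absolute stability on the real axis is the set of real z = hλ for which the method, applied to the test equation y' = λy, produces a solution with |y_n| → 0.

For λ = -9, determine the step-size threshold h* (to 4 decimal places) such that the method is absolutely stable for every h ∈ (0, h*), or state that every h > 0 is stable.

(-2.7273,0); λ=-9 ⇒ h* = (30/11)/9 = 0.3030.

Test eqn y'=λy, z=hλ:
  y_{n+1} = y_n + z·[13/15·y_n + 2/15·y_{n+1}] ⇒ (1 − 2/15z)y_{n+1} = (1 + 13/15z)y_n
  Hence R(z) = (1 + 13/15z)/(1 − 2/15z).

Need |R(x)|<1, x<0.
x=-1.62: |R|=0.3322
R=−1: 1+13/15x = −1+2/15x ⇒ -11/15x=2 ⇒ x=2/(-11/15)=-2.7273
Confirm numerically:
  x=-1.989: |R|=0.57208 <1
  x=-1.655: |R|=0.35582 <1
  x=-1.531: |R|=0.27145 <1
  x=-1.125: |R|=0.02174 <1
  x=-3.241: |R|=1.26306 >1
  x=-2.989: |R|=1.13724 >1
So |R|<1 on (-2.7273, 0).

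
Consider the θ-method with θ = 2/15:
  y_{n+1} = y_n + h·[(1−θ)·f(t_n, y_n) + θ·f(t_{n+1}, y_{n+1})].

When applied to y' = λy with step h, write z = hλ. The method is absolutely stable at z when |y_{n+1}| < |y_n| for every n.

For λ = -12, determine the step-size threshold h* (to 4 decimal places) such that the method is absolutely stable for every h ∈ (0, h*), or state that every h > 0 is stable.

With y'=λy (z=hλ):
  y_{n+1} = y_n + z·[13/15·y_n + 2/15·y_{n+1}] ⇒ (1 − 2/15z)y_{n+1} = (1 + 13/15z)y_n
  ⇒ R(z) = (1 + 13/15z)/(1 − 2/15z).

Solve |R(x)|<1 on ℝ⁻.
x=-0.31: |R|=0.7023
R=−1: 1+13/15x = −1+2/15x ⇒ -11/15x=2 ⇒ x=2/(-11/15)=-2.7273
Confirm numerically:
  x=-2.503: |R|=0.87669 <1
  x=-1.946: |R|=0.54510 <1
  x=-1.737: |R|=0.41036 <1
  x=-1.647: |R|=0.35044 <1
  x=-3.269: |R|=1.27667 >1
  x=-2.835: |R|=1.05733 >1
So |R|<1 on (-2.7273, 0).

(-2.7273,0); λ=-12 ⇒ h* = (30/11)/12 = 0.2273.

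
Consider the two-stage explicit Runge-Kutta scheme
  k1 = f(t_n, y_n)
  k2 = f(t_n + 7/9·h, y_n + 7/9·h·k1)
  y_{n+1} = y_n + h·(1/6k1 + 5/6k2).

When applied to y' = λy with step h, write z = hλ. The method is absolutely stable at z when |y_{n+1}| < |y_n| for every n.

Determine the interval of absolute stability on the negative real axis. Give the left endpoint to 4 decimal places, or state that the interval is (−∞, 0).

z∈(-1.5429,0).

With y'=λy (z=hλ):
  k1=λy_n ⇒ h·k1=z·y_n;  k2=λ(1+7/9z)y_n ⇒ h·k2=z(1+7/9z)y_n
  y_{n+1}/y_n = 1 + 1/6z + 5/6z(1+7/9z) = 1 + z + 35/54z²
  so R(z) = 1 + z + 35/54z².

Solve |R(x)|<1 on ℝ⁻.
x=-1.48: |R|=0.9397
R=1: x+35/54x²=0 ⇒ x=−54/35=-1.5429; min R=1−1/(4·35/54)=0.6143>−1
Confirm numerically:
  x=-1.227: |R|=0.74881 <1
  x=-0.956: |R|=0.63637 <1
  x=-0.634: |R|=0.62653 <1
  x=-2.135: |R|=1.81941 >1
  x=-1.731: |R|=1.21109 >1
  x=-1.635: |R|=1.09765 >1
Stable set (-1.5429, 0).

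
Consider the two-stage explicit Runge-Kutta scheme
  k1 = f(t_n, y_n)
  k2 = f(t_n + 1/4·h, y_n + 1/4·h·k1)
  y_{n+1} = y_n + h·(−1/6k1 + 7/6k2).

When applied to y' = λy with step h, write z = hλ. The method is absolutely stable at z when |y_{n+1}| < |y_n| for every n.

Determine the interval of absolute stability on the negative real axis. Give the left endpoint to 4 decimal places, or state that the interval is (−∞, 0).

Test eqn y'=λy, z=hλ:
  k1=λy_n ⇒ h·k1=z·y_n;  k2=λ(1+1/4z)y_n ⇒ h·k2=z(1+1/4z)y_n
  y_{n+1}/y_n = 1 − 1/6z + 7/6z(1+1/4z) = 1 + z + 7/24z²
  R(z) = 1 + z + 7/24z².

Boundary: |R(x)|=1, x<0.
x=-1.29: |R|=0.1954
R=1: x+7/24x²=0 ⇒ x=−24/7=-3.4286; min R=1−1/(4·7/24)=0.1429>−1
Confirm numerically:
  x=-2.841: |R|=0.51312 <1
  x=-2.372: |R|=0.26903 <1
  x=-1.705: |R|=0.14288 <1
  x=-4.019: |R|=1.69211 >1
  x=-3.772: |R|=1.37783 >1
  x=-3.747: |R|=1.34800 >1
Interval (-3.4286, 0).

z∈(-3.4286,0).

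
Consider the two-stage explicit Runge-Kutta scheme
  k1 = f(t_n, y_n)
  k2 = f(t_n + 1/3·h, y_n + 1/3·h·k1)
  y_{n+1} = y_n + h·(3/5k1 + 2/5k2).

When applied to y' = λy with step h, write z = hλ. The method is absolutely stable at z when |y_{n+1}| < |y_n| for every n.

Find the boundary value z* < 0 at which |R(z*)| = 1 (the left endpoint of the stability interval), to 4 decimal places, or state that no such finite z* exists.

left endpoint -7.5000.

Set f=λy, z=hλ:
  k1=λy_n ⇒ h·k1=z·y_n;  k2=λ(1+1/3z)y_n ⇒ h·k2=z(1+1/3z)y_n
  y_{n+1}/y_n = 1 + 3/5z + 2/5z(1+1/3z) = 1 + z + 2/15z²
  R(z) = 1 + z + 2/15z².

Solve |R(x)|<1 on ℝ⁻.
x=-1.53: |R|=0.2179
R=1: x+2/15x²=0 ⇒ x=−15/2=-7.5000; min R=1−1/(4·2/15)=-0.8750>−1
Confirm numerically:
  x=-6.306: |R|=0.00392 <1
  x=-6.058: |R|=0.16475 <1
  x=-3.508: |R|=0.86719 <1
  x=-3.134: |R|=0.82441 <1
  x=-8.063: |R|=1.60526 >1
  x=-7.773: |R|=1.28294 >1
Stable set (-7.5000, 0).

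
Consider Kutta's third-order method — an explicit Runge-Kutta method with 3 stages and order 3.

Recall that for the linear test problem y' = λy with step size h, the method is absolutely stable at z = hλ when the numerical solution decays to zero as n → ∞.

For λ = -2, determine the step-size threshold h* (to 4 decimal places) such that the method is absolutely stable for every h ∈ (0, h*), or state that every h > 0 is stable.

Set f=λy, z=hλ:
  order 3, 3-stage ⇒ R(z)=1+z+z^2/2+z^3/6
  (e.g. R(-0.73)=0.47161, |R|=0.47161)

Solve |R(x)|<1 on ℝ⁻.
x=-0.73: |R|=0.4716
|R(-1.65)|=0.0374 |R(-1.52)|=0.0499 |R(-1.17)|=0.2475
Bisect:
  x_lo=-3.1784 |R|=2.4786  x_hi=-0.2464 |R|=0.7815
  mid=-1.71237 |R|=0.08310 →hi
  mid=-2.44536 |R|=0.89260 →hi
  mid=-2.81186 |R|=1.56394 →lo
  mid=-2.62861 |R|=1.20092 →lo
  mid=-2.53699 |R|=1.04031 →lo
  mid=-2.49118 |R|=0.96489 →hi
  mid=-2.51408 |R|=1.00220 →lo
  mid=-2.50263 |R|=0.98344 →hi
  mid=-2.50836 |R|=0.99280 →hi
  ...
  [-2.51283,-2.51265] ⇒ x*=-2.5127
Interval (-2.5127, 0).

(-2.5127,0); λ=-2 ⇒ h* = 1.2564.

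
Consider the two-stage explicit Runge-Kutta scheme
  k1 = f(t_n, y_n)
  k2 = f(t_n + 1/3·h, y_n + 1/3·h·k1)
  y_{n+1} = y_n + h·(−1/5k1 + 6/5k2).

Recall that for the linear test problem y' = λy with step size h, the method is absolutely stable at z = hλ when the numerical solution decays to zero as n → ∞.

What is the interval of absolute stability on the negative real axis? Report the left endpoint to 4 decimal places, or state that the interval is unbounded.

Test eqn y'=λy, z=hλ:
  k1=λy_n ⇒ h·k1=z·y_n;  k2=λ(1+1/3z)y_n ⇒ h·k2=z(1+1/3z)y_n
  y_{n+1}/y_n = 1 − 1/5z + 6/5z(1+1/3z) = 1 + z + 2/5z²
  ⇒ R(z) = 1 + z + 2/5z².

Boundary: |R(x)|=1, x<0.
x=-1.59: |R|=0.4212
R=1: x+2/5x²=0 ⇒ x=−5/2=-2.5000; min R=1−1/(4·2/5)=0.3750>−1
Confirm numerically:
  x=-2.025: |R|=0.61525 <1
  x=-1.567: |R|=0.41520 <1
  x=-1.298: |R|=0.37592 <1
  x=-2.992: |R|=1.58883 >1
  x=-2.754: |R|=1.27981 >1
  x=-2.582: |R|=1.08469 >1
Stable set (-2.5000, 0).

(-2.5000, 0).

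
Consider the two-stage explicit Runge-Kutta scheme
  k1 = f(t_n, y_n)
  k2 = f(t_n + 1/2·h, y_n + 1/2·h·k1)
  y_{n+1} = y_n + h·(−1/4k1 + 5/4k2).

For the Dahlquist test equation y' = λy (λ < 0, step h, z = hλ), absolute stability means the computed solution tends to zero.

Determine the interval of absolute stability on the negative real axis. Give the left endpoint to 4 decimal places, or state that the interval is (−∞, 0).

Set f=λy, z=hλ:
  k1=λy_n ⇒ h·k1=z·y_n;  k2=λ(1+1/2z)y_n ⇒ h·k2=z(1+1/2z)y_n
  y_{n+1}/y_n = 1 − 1/4z + 5/4z(1+1/2z) = 1 + z + 5/8z²
  Hence R(z) = 1 + z + 5/8z².

Solve |R(x)|<1 on ℝ⁻.
x=-0.9: |R|=0.6062
R=1: x+5/8x²=0 ⇒ x=−8/5=-1.6000; min R=1−1/(4·5/8)=0.6000>−1
Confirm numerically:
  x=-1.118: |R|=0.66320 <1
  x=-1.096: |R|=0.65476 <1
  x=-1.095: |R|=0.65439 <1
  x=-0.853: |R|=0.60176 <1
  x=-2.134: |R|=1.71222 >1
  x=-1.694: |R|=1.09952 >1
So |R|<1 on (-1.6000, 0).

z∈(-1.6000,0).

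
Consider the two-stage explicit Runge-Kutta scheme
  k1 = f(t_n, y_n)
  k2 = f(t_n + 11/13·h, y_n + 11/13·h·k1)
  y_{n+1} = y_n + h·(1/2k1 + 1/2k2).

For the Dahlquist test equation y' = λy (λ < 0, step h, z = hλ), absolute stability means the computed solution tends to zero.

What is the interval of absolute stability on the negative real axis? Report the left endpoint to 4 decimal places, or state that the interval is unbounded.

(-2.3636, 0).

Test eqn y'=λy, z=hλ:
  k1=λy_n ⇒ h·k1=z·y_n;  k2=λ(1+11/13z)y_n ⇒ h·k2=z(1+11/13z)y_n
  y_{n+1}/y_n = 1 + 1/2z + 1/2z(1+11/13z) = 1 + z + 11/26z²
  R(z) = 1 + z + 11/26z².

Find x<0 with |R(x)|<1.
x=-1.19: |R|=0.4091
R=1: x+11/26x²=0 ⇒ x=−26/11=-2.3636; min R=1−1/(4·11/26)=0.4091>−1
Confirm numerically:
  x=-1.989: |R|=0.68474 <1
  x=-1.798: |R|=0.56972 <1
  x=-1.384: |R|=0.42639 <1
  x=-1.267: |R|=0.41216 <1
  x=-2.872: |R|=1.61770 >1
  x=-2.686: |R|=1.36633 >1
  x=-2.647: |R|=1.31733 >1
Interval (-2.3636, 0).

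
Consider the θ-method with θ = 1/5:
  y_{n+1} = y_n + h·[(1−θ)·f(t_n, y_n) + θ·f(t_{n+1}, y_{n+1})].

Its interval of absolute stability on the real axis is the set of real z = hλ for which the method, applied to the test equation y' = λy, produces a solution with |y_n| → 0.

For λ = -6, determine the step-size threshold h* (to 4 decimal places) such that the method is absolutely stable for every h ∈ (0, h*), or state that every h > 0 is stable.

On y'=λy, z=hλ:
  y_{n+1} = y_n + z·[4/5·y_n + 1/5·y_{n+1}] ⇒ (1 − 1/5z)y_{n+1} = (1 + 4/5z)y_n
  so R(z) = (1 + 4/5z)/(1 − 1/5z).

Find x<0 with |R(x)|<1.
x=-0.77: |R|=0.3328
R=−1: 1+4/5x = −1+1/5x ⇒ -3/5x=2 ⇒ x=2/(-3/5)=-3.3333
Confirm numerically:
  x=-2.832: |R|=0.80797 <1
  x=-2.047: |R|=0.45239 <1
  x=-1.580: |R|=0.20061 <1
  x=-3.546: |R|=1.07465 >1
  x=-3.403: |R|=1.02487 >1
  x=-3.397: |R|=1.02275 >1
So |R|<1 on (-3.3333, 0).

(-3.3333,0); λ=-6 ⇒ h* = (10/3)/6 = 0.5556.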